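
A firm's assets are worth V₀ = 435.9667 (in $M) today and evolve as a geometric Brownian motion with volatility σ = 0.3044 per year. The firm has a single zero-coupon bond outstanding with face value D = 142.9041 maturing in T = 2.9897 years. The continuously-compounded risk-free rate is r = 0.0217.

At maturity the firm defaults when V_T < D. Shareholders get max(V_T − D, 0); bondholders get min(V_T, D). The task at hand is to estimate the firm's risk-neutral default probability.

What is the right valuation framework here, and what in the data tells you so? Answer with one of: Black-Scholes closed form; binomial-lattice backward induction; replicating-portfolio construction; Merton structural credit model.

framework: Merton structural credit model

Key observation: the asked-for credit quantity lives on the firm's capital structure — asset value, asset volatility, debt face 142.9041 — which is the structural model's domain.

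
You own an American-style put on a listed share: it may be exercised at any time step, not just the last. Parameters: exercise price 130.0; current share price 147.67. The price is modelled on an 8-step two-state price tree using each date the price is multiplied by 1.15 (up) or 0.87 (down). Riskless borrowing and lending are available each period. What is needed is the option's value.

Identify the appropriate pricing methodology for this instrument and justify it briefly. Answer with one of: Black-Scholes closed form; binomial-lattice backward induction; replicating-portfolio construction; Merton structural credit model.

framework: binomial-lattice backward induction

Key observation: an American put (K = 130, S₀ = 147.67) on a 8-date tree has no closed form — the optimal stopping decision is embedded and must be resolved recursively from expiry.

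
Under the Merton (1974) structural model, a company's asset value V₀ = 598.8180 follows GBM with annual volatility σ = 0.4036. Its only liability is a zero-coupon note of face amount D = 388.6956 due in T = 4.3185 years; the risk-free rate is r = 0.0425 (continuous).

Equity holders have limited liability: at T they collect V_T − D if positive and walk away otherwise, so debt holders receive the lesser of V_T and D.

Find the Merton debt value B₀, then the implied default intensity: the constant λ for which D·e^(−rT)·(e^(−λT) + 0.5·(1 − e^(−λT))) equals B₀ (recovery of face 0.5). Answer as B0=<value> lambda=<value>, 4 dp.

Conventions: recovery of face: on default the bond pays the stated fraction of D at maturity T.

B0=276.1906 lambda=0.0802

Equity is a call on the firm's assets struck at D = 388.6956:
d₁ = [ln(V₀/D) + (r + σ²/2)T] / (σ√T)
   = [ln(598.8180/388.6956) + (0.0425 + 0.5·0.4036²)·4.3185] / (0.4036·√4.3185)
   = [0.432161 + 0.535263] / 0.838721 = 1.153451
d₂ = d₁ − σ√T = 1.153451 − 0.838721 = 0.314730
N(d₁) = 0.875637,  N(d₂) = 0.623517,  e^(−rT) = 0.832322
E₀ = V₀·N(d₁) − D·e^(−rT)·N(d₂)
   = 598.8180·0.875637 − 388.6956·0.832322·0.623517 = 322.627448
B₀ = V₀ − E₀ = 598.8180 − 322.627448 = 276.190552
e^(−λT) = (B₀·e^(rT)/D − 0.5)/(1 − 0.5) = (276.1906·1.201459/388.6956 − 0.5)/0.5 = 0.70741088
λ = −ln(0.70741088)/4.3185 = 0.080154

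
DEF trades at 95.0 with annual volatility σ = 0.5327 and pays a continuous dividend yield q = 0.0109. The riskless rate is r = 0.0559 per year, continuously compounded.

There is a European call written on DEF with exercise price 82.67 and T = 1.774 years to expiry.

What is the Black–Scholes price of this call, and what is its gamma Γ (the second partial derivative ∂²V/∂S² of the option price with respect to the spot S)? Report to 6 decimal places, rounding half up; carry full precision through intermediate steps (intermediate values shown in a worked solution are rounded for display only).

σ√T = 0.5327·√1.774 = 0.709512
d₁ = (ln(S/K) + (r−q+σ²/2)T) / (σ√T) = (ln(95.0/82.67) + (0.0559−0.0109+0.5327²/2)·1.774) / 0.709512 = (0.139020 + 0.331533) / 0.709512 = 0.663208
d₂ = d₁ − σ√T = 0.663208 − 0.709512 = -0.046304
e^{−rT} = 0.905592
e^{−qT} = 0.980849
N(d₁) = 0.746401,  N(d₂) = 0.481534
Call price V = S·e^{−qT}·N(d₁) − K·e^{−rT}·N(d₂) = 69.550163 − 36.050173 = 33.499990
φ(d₁) = (1/√(2π))·e^{−d₁²/2} = 0.320184
Γ = e^{−qT}·φ(d₁) / (S·σ·√T) = 0.004659

price = 33.499990
Γ = 0.004659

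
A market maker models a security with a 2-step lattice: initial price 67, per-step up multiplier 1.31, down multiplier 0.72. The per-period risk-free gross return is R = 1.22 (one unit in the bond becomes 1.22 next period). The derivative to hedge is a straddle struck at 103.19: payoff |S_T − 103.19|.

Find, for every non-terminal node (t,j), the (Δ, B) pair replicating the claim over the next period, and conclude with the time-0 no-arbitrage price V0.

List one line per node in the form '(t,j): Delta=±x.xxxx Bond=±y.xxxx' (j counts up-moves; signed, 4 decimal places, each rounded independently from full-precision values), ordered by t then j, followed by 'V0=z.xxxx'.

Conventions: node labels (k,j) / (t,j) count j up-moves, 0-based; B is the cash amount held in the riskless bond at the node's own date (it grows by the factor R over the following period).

(0,0): Delta=-0.5857 Bond=52.9472
(1,0): Delta=-1.0000 Bond=84.5820
(1,1): Delta=-0.5447 Bond=60.9980
V0=13.7061

No-arbitrage ⇒ martingale measure with p* = (R−d)/(u−d) = 0.8475.
At maturity the claim pays: V(2,0)=68.4572, V(2,1)=39.9956, V(2,2)=11.7887
(1,0): S=48.2400. Δ = (V_up−V_dn)/(S_up−S_dn) = (39.9956−68.4572)/(63.1944−34.7328) = -1.0000. V = [p*·39.9956 + (1−p*)·68.4572]/1.22 = 36.3420. B = V − Δ·S = 84.5820.
(1,1): S=87.7700. Δ = (V_up−V_dn)/(S_up−S_dn) = (11.7887−39.9956)/(114.9787−63.1944) = -0.5447. V = [p*·11.7887 + (1−p*)·39.9956]/1.22 = 13.1897. B = V − Δ·S = 60.9980.
(0,0): S=67.0000. Δ = (V_up−V_dn)/(S_up−S_dn) = (13.1897−36.3420)/(87.7700−48.2400) = -0.5857. V = [p*·13.1897 + (1−p*)·36.3420]/1.22 = 13.7061. B = V − Δ·S = 52.9472.
Verification: the root portfolio costs Δ(0,0)·S0 + B(0,0) = 13.7061, matching V0.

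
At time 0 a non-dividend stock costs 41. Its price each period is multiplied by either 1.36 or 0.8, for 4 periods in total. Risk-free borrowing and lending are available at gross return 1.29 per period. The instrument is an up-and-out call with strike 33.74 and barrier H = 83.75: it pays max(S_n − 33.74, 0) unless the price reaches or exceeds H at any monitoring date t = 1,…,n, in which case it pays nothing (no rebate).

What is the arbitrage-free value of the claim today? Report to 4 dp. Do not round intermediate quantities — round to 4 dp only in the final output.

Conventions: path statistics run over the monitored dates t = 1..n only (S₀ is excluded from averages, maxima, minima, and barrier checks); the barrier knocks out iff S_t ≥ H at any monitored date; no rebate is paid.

price = 4.8075

With p* = (R−d)/(u−d) = 0.8750, sum probability × payoff across the paths and divide by R^4.
Enumerate all 2^4 = 16 price paths (U = up ×1.36, D = down ×0.8); each path with k up-moves has probability p*^k·(1−p*)^(4−k).
DDDD: M=32.8000, payoff=0.0000, prob=0.000244
UDDD: M=55.7600, payoff=0.0000, prob=0.001709
DUDD: M=44.6080, payoff=0.0000, prob=0.001709
UUDD: M=75.8336, payoff=14.7935, prob=0.011963
DDUD: M=35.6864, payoff=0.0000, prob=0.001709
UDUD: M=60.6669, payoff=14.7935, prob=0.011963
DUUD: M=60.6669, payoff=14.7935, prob=0.011963
UUUD: M=103.1337, payoff=0.0000, prob=0.083740
DDDU: M=32.8000, payoff=0.0000, prob=0.001709
UDDU: M=55.7600, payoff=14.7935, prob=0.011963
DUDU: M=48.5335, payoff=14.7935, prob=0.011963
UUDU: M=82.5070, payoff=48.7670, prob=0.083740
DDUU: M=48.5335, payoff=14.7935, prob=0.011963
UDUU: M=82.5070, payoff=48.7670, prob=0.083740
DUUU: M=82.5070, payoff=48.7670, prob=0.083740
UUUU: M=140.2618, payoff=0.0000, prob=0.586182
Price = Σ prob·payoff / R^4 = 13.313108 / 2.769229 = 4.8075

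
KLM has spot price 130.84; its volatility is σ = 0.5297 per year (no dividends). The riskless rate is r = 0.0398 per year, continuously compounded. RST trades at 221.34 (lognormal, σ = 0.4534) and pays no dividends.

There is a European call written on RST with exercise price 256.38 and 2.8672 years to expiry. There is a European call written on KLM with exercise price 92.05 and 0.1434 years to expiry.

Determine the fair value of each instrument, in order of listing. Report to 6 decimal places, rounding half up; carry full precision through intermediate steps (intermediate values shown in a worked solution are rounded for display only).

price(RST call K=256.38) = 63.631364
price(KLM call K=92.05) = 39.640843

[RST call K=256.38]
σ√T = 0.4534·√2.8672 = 0.767734
d₁ = (ln(S/K) + (r+σ²/2)T) / (σ√T) = (ln(221.34/256.38) + (0.0398+0.4534²/2)·2.8672) / 0.767734 = (-0.146961 + 0.408822) / 0.767734 = 0.341083
d₂ = d₁ − σ√T = 0.341083 − 0.767734 = -0.426650
e^{−rT} = 0.892156
N(d₁) = 0.633480,  N(d₂) = 0.334817
price = S·N(d₁) − K·e^{−rT}·N(d₂) = 140.214380 − 76.583016 = 63.631364
[KLM call K=92.05]
σ√T = 0.5297·√0.1434 = 0.200588
d₁ = (ln(S/K) + (r+σ²/2)T) / (σ√T) = (ln(130.84/92.05) + (0.0398+0.5297²/2)·0.1434) / 0.200588 = (0.351643 + 0.025825) / 0.200588 = 1.881811
d₂ = d₁ − σ√T = 1.881811 − 0.200588 = 1.681223
e^{−rT} = 0.994309
N(d₁) = 0.970069,  N(d₂) = 0.953640
price = S·N(d₁) − K·e^{−rT}·N(d₂) = 126.923848 − 87.283005 = 39.640843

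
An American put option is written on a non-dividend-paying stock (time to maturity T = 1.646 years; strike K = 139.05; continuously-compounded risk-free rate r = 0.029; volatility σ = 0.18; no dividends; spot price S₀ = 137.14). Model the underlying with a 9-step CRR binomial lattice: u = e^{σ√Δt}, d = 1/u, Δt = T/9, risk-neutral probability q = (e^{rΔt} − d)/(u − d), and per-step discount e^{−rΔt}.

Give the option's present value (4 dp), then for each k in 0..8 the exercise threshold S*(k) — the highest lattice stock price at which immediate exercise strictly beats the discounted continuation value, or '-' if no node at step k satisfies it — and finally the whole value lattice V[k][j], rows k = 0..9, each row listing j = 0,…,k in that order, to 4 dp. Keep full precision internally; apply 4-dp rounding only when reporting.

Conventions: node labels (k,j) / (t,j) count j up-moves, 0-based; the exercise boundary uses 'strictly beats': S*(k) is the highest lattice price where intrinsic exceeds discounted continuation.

Δt=0.18289  u=1.08002  d=0.92591  q=0.51527  discount=0.99471
step 9 (expiry): payoffs max(K−S,0) = 70.4563 59.0396 45.7227 30.1894 12.0707 0.0000 0.0000 0.0000 0.0000 0.0000
step 8: (k=8,j=0): S=74.0825, K−S=64.9675, hold=64.2320 ⇒ V=64.9675 exercise | (k=8,j=1): S=86.4127, K−S=52.6373, hold=51.9018 ⇒ V=52.6373 exercise | (k=8,j=2): S=100.7952, K−S=38.2548, hold=37.5193 ⇒ V=38.2548 exercise | (k=8,j=3): S=117.5715, K−S=21.4785, hold=20.7430 ⇒ V=21.4785 exercise | (k=8,j=4): S=137.1400, K−S=1.9100, hold=5.8200 ⇒ V=5.8200 continue | (k=8,j=5): S=159.9655, K−S=0.0000, hold=0.0000 ⇒ V=0.0000 continue | (k=8,j=6): S=186.5901, K−S=0.0000, hold=0.0000 ⇒ V=0.0000 continue | (k=8,j=7): S=217.6460, K−S=0.0000, hold=0.0000 ⇒ V=0.0000 continue | (k=8,j=8): S=253.8708, K−S=0.0000, hold=0.0000 ⇒ V=0.0000 continue  boundary S*=117.5715
step 7: (k=7,j=0): S=80.0104, K−S=59.0396, hold=58.3040 ⇒ V=59.0396 exercise | (k=7,j=1): S=93.3273, K−S=45.7227, hold=44.9872 ⇒ V=45.7227 exercise | (k=7,j=2): S=108.8606, K−S=30.1894, hold=29.4538 ⇒ V=30.1894 exercise | (k=7,j=3): S=126.9793, K−S=12.0707, hold=13.3392 ⇒ V=13.3392 continue | (k=7,j=4): S=148.1137, K−S=0.0000, hold=2.8062 ⇒ V=2.8062 continue | (k=7,j=5): S=172.7657, K−S=0.0000, hold=0.0000 ⇒ V=0.0000 continue | (k=7,j=6): S=201.5207, K−S=0.0000, hold=0.0000 ⇒ V=0.0000 continue | (k=7,j=7): S=235.0616, K−S=0.0000, hold=0.0000 ⇒ V=0.0000 continue  boundary S*=108.8606
step 6: (k=6,j=0): S=86.4127, K−S=52.6373, hold=51.9018 ⇒ V=52.6373 exercise | (k=6,j=1): S=100.7952, K−S=38.2548, hold=37.5193 ⇒ V=38.2548 exercise | (k=6,j=2): S=117.5715, K−S=21.4785, hold=21.3932 ⇒ V=21.4785 exercise | (k=6,j=3): S=137.1400, K−S=1.9100, hold=7.8700 ⇒ V=7.8700 continue | (k=6,j=4): S=159.9655, K−S=0.0000, hold=1.3531 ⇒ V=1.3531 continue | (k=6,j=5): S=186.5901, K−S=0.0000, hold=0.0000 ⇒ V=0.0000 continue | (k=6,j=6): S=217.6460, K−S=0.0000, hold=0.0000 ⇒ V=0.0000 continue  boundary S*=117.5715
step 5: (k=5,j=0): S=93.3273, K−S=45.7227, hold=44.9872 ⇒ V=45.7227 exercise | (k=5,j=1): S=108.8606, K−S=30.1894, hold=29.4538 ⇒ V=30.1894 exercise | (k=5,j=2): S=126.9793, K−S=12.0707, hold=14.3899 ⇒ V=14.3899 continue | (k=5,j=3): S=148.1137, K−S=0.0000, hold=4.4881 ⇒ V=4.4881 continue | (k=5,j=4): S=172.7657, K−S=0.0000, hold=0.6524 ⇒ V=0.6524 continue | (k=5,j=5): S=201.5207, K−S=0.0000, hold=0.0000 ⇒ V=0.0000 continue  boundary S*=108.8606
step 4: (k=4,j=0): S=100.7952, K−S=38.2548, hold=37.5193 ⇒ V=38.2548 exercise | (k=4,j=1): S=117.5715, K−S=21.4785, hold=21.9317 ⇒ V=21.9317 continue | (k=4,j=2): S=137.1400, K−S=1.9100, hold=9.2387 ⇒ V=9.2387 continue | (k=4,j=3): S=159.9655, K−S=0.0000, hold=2.4984 ⇒ V=2.4984 continue | (k=4,j=4): S=186.5901, K−S=0.0000, hold=0.3146 ⇒ V=0.3146 continue  boundary S*=100.7952
step 3: (k=3,j=0): S=108.8606, K−S=30.1894, hold=29.6861 ⇒ V=30.1894 exercise | (k=3,j=1): S=126.9793, K−S=12.0707, hold=15.3099 ⇒ V=15.3099 continue | (k=3,j=2): S=148.1137, K−S=0.0000, hold=5.7351 ⇒ V=5.7351 continue | (k=3,j=3): S=172.7657, K−S=0.0000, hold=1.3659 ⇒ V=1.3659 continue  boundary S*=108.8606
step 2: (k=2,j=0): S=117.5715, K−S=21.4785, hold=22.4033 ⇒ V=22.4033 continue | (k=2,j=1): S=137.1400, K−S=1.9100, hold=10.3214 ⇒ V=10.3214 continue | (k=2,j=2): S=159.9655, K−S=0.0000, hold=3.4653 ⇒ V=3.4653 continue  boundary S*=-
step 1: (k=1,j=0): S=126.9793, K−S=12.0707, hold=16.0922 ⇒ V=16.0922 continue | (k=1,j=1): S=148.1137, K−S=0.0000, hold=6.7527 ⇒ V=6.7527 continue  boundary S*=-
step 0: (k=0,j=0): S=137.1400, K−S=1.9100, hold=11.2202 ⇒ V=11.2202 continue  boundary S*=-

price = 11.2202
boundary = - - - 108.8606 100.7952 108.8606 117.5715 108.8606 117.5715
tree:
11.2202
16.0922 6.7527
22.4033 10.3214 3.4653
30.1894 15.3099 5.7351 1.3659
38.2548 21.9317 9.2387 2.4984 0.3146
45.7227 30.1894 14.3899 4.4881 0.6524 0.0000
52.6373 38.2548 21.4785 7.8700 1.3531 0.0000 0.0000
59.0396 45.7227 30.1894 13.3392 2.8062 0.0000 0.0000 0.0000
64.9675 52.6373 38.2548 21.4785 5.8200 0.0000 0.0000 0.0000 0.0000
70.4563 59.0396 45.7227 30.1894 12.0707 0.0000 0.0000 0.0000 0.0000 0.0000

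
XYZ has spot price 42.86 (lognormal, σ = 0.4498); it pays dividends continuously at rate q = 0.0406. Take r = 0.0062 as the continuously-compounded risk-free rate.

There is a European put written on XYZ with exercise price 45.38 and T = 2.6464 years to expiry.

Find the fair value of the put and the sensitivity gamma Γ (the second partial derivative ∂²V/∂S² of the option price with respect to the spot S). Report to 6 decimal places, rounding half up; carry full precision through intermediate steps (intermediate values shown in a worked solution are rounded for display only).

price = 15.174110
Γ = 0.011273

σ√T = 0.4498·√2.6464 = 0.731724
d₁ = (ln(S/K) + (r−q+σ²/2)T) / (σ√T) = (ln(42.86/45.38) + (0.0062−0.0406+0.4498²/2)·2.6464) / 0.731724 = (-0.057132 + 0.176674) / 0.731724 = 0.163369
d₂ = d₁ − σ√T = 0.163369 − 0.731724 = -0.568354
e^{−rT} = 0.983726
e^{−qT} = 0.898127
N(−d₁) = 0.435114,  N(−d₂) = 0.715103
Put price V = K·e^{−rT}·N(−d₂) − S·e^{−qT}·N(−d₁) = 31.923260 − 16.749150 = 15.174110
φ(d₁) = (1/√(2π))·e^{−d₁²/2} = 0.393654
Γ = e^{−qT}·φ(d₁) / (S·σ·√T) = 0.011273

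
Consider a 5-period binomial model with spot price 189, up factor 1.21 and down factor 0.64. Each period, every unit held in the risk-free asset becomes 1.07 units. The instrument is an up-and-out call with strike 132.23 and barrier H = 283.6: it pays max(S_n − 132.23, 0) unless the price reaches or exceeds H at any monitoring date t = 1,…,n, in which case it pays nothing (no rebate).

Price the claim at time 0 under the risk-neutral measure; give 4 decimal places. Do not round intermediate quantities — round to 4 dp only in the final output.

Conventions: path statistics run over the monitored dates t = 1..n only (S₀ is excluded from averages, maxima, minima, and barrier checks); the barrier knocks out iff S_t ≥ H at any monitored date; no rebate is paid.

price = 22.4356

Risk-neutral up-probability p* = (R−d)/(u−d) = (1.07−0.64)/(1.21−0.64) = 0.7544; the claim prices as the p*-weighted sum of path payoffs discounted by R^5.
Enumerate all 2^5 = 32 price paths (U = up ×1.21, D = down ×0.64); each path with k up-moves has probability p*^k·(1−p*)^(5−k).
DDDDD: M=120.9600, payoff=0.0000, prob=0.000894
UDDDD: M=228.6900, payoff=0.0000, prob=0.002745
DUDDD: M=146.3616, payoff=0.0000, prob=0.002745
UUDDD: M=276.7149, payoff=0.0000, prob=0.008432
DDUDD: M=120.9600, payoff=0.0000, prob=0.002745
UDUDD: M=228.6900, payoff=0.0000, prob=0.008432
DUUDD: M=177.0975, payoff=0.0000, prob=0.008432
UUUDD: M=334.8250, payoff=0.0000, prob=0.025899
DDDUD: M=120.9600, payoff=0.0000, prob=0.002745
UDDUD: M=228.6900, payoff=0.0000, prob=0.008432
DUDUD: M=146.3616, payoff=0.0000, prob=0.008432
UUDUD: M=276.7149, payoff=4.9143, prob=0.025899
DDUUD: M=120.9600, payoff=0.0000, prob=0.008432
UDUUD: M=228.6900, payoff=4.9143, prob=0.025899
DUUUD: M=214.2880, payoff=4.9143, prob=0.025899
UUUUD: M=405.1383, payoff=0.0000, prob=0.079548
DDDDU: M=120.9600, payoff=0.0000, prob=0.002745
UDDDU: M=228.6900, payoff=0.0000, prob=0.008432
DUDDU: M=146.3616, payoff=0.0000, prob=0.008432
UUDDU: M=276.7149, payoff=4.9143, prob=0.025899
DDUDU: M=120.9600, payoff=0.0000, prob=0.008432
UDUDU: M=228.6900, payoff=4.9143, prob=0.025899
DUUDU: M=177.0975, payoff=4.9143, prob=0.025899
UUUDU: M=334.8250, payoff=0.0000, prob=0.079548
DDDUU: M=120.9600, payoff=0.0000, prob=0.008432
UDDUU: M=228.6900, payoff=4.9143, prob=0.025899
DUDUU: M=146.3616, payoff=4.9143, prob=0.025899
UUDUU: M=276.7149, payoff=127.0585, prob=0.079548
DDUUU: M=137.1443, payoff=4.9143, prob=0.025899
UDUUU: M=259.2885, payoff=127.0585, prob=0.079548
DUUUU: M=259.2885, payoff=127.0585, prob=0.079548
UUUUU: M=490.2173, payoff=0.0000, prob=0.244325
Price = Σ prob·payoff / R^5 = 31.467129 / 1.402552 = 22.4356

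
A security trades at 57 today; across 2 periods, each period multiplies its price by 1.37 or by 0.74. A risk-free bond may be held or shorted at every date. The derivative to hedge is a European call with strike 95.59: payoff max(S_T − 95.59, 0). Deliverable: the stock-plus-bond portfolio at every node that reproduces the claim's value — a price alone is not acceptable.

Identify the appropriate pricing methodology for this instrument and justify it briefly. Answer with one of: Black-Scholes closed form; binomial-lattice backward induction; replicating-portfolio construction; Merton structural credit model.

framework: replicating-portfolio construction

Key observation: the deliverable is the dynamic trading strategy on the 2-step tree (spot 57, moves 1.37 and 0.74), so the valuation must go through the node-by-node replicating-portfolio solve.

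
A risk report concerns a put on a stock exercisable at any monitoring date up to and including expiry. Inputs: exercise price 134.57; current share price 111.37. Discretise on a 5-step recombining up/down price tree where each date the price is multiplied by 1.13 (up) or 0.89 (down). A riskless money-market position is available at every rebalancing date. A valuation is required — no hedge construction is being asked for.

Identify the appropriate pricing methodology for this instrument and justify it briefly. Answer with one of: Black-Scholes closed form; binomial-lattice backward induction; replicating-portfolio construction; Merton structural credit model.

Key observation: the defining feature is the embedded early-exercise option across 5 discrete dates on the spot-111.37 tree; pricing the strike-134.57 put means working backward with an exercise test at every node.

framework: binomial-lattice backward induction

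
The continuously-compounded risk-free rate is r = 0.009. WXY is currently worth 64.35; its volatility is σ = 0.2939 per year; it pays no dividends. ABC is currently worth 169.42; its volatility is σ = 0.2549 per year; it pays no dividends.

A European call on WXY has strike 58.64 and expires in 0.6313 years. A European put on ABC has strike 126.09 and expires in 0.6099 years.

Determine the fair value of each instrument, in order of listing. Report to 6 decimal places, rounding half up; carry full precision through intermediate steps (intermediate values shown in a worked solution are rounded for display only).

price(WXY call K=58.64) = 9.219512
price(ABC put K=126.09) = 0.825487

[WXY call K=58.64]
σ√T = 0.2939·√0.6313 = 0.233516
d₁ = (ln(S/K) + (r+σ²/2)T) / (σ√T) = (ln(64.35/58.64) + (0.009+0.2939²/2)·0.6313) / 0.233516 = (0.092920 + 0.032947) / 0.233516 = 0.539005
d₂ = d₁ − σ√T = 0.539005 − 0.233516 = 0.305489
e^{−rT} = 0.994334
N(d₁) = 0.705058,  N(d₂) = 0.620003
price = S·N(d₁) − K·e^{−rT}·N(d₂) = 45.370502 − 36.150990 = 9.219512
[ABC put K=126.09]
σ√T = 0.2549·√0.6099 = 0.199067
d₁ = (ln(S/K) + (r+σ²/2)T) / (σ√T) = (ln(169.42/126.09) + (0.009+0.2549²/2)·0.6099) / 0.199067 = (0.295385 + 0.025303) / 0.199067 = 1.610955
d₂ = d₁ − σ√T = 1.610955 − 0.199067 = 1.411888
e^{−rT} = 0.994526
N(−d₁) = 0.053595,  N(−d₂) = 0.078992
price = K·e^{−rT}·N(−d₂) − S·N(−d₁) = 9.905518 − 9.080031 = 0.825487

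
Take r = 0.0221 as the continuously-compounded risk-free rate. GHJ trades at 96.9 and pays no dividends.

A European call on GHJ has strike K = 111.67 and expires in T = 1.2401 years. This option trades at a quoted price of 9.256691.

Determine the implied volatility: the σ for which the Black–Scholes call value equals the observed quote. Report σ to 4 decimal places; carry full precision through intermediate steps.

At σ = 0.3168 the Black–Scholes value reproduces the quote:
σ√T = 0.3168·√1.2401 = 0.352788
d₁ = (ln(S/K) + (r+σ²/2)T) / (σ√T) = (ln(96.9/111.67) + (0.0221+0.3168²/2)·1.2401) / 0.352788 = (-0.141869 + 0.089636) / 0.352788 = -0.148057
d₂ = d₁ − σ√T = -0.148057 − 0.352788 = -0.500845
e^{−rT} = 0.972966
N(d₁) = 0.441149,  N(d₂) = 0.308240
V = S·N(d₁) − K·e^{−rT}·N(d₂) = 42.747321 − 33.490631 = 9.256691 (the quoted price), and the Black–Scholes price is strictly increasing in σ, so σ is unique

sigma = 0.3168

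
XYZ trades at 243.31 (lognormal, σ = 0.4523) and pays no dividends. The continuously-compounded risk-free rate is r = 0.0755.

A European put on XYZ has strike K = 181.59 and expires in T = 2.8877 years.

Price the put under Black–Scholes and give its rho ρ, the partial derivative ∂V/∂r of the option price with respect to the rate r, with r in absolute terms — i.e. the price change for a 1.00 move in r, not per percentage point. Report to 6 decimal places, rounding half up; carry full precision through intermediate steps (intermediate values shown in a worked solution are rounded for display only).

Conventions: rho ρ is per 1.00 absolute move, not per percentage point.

σ√T = 0.4523·√2.8877 = 0.768604
d₁ = (ln(S/K) + (r+σ²/2)T) / (σ√T) = (ln(243.31/181.59) + (0.0755+0.4523²/2)·2.8877) / 0.768604 = (0.292585 + 0.513397) / 0.768604 = 1.048631
d₂ = d₁ − σ√T = 1.048631 − 0.768604 = 0.280028
e^{−rT} = 0.804108
N(−d₁) = 0.147174,  N(−d₂) = 0.389728
Put price V = K·e^{−rT}·N(−d₂) − S·N(−d₁) = 56.907340 − 35.808876 = 21.098464
ρ = −K·T·e^{−rT}·N(−d₂) = -164.331325

price = 21.098464
ρ = -164.331325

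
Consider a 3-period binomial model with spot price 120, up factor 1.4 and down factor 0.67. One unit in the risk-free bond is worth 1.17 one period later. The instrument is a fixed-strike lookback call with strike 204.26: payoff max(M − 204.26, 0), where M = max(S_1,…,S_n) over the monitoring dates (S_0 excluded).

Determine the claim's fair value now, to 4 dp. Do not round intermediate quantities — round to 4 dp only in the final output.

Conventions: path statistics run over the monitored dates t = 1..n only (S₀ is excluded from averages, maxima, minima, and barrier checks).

With p* = (R−d)/(u−d) = 0.6849, sum probability × payoff across the paths and divide by R^3.
Enumerate all 2^3 = 8 price paths (U = up ×1.4, D = down ×0.67); each path with k up-moves has probability p*^k·(1−p*)^(3−k).
DDD: M=80.4000, payoff=0.0000, prob=0.031276
UDD: M=168.0000, payoff=0.0000, prob=0.067992
DUD: M=112.5600, payoff=0.0000, prob=0.067992
UUD: M=235.2000, payoff=30.9400, prob=0.147808
DDU: M=80.4000, payoff=0.0000, prob=0.067992
UDU: M=168.0000, payoff=0.0000, prob=0.147808
DUU: M=157.5840, payoff=0.0000, prob=0.147808
UUU: M=329.2800, payoff=125.0200, prob=0.321323
Price = Σ prob·payoff / R^3 = 44.744960 / 1.601613 = 27.9374

price = 27.9374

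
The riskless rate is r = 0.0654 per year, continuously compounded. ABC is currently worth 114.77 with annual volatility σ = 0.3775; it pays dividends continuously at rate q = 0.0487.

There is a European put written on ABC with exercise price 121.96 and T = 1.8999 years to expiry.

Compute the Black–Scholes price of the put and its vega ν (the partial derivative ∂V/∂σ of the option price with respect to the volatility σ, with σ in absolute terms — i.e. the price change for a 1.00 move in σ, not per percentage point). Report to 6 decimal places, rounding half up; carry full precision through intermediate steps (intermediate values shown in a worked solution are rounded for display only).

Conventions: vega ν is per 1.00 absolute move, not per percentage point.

price = 23.367026
ν = 56.344473

σ√T = 0.3775·√1.8999 = 0.520334
d₁ = (ln(S/K) + (r−q+σ²/2)T) / (σ√T) = (ln(114.77/121.96) + (0.0654−0.0487+0.3775²/2)·1.8999) / 0.520334 = (-0.060763 + 0.167102) / 0.520334 = 0.204367
d₂ = d₁ − σ√T = 0.204367 − 0.520334 = -0.315967
e^{−rT} = 0.883156
e^{−qT} = 0.911626
N(−d₁) = 0.419033,  N(−d₂) = 0.623986
Put price V = K·e^{−rT}·N(−d₂) − S·e^{−qT}·N(−d₁) = 67.209375 − 43.842349 = 23.367026
φ(d₁) = (1/√(2π))·e^{−d₁²/2} = 0.390698
ν = S·e^{−qT}·φ(d₁)·√T = 56.344473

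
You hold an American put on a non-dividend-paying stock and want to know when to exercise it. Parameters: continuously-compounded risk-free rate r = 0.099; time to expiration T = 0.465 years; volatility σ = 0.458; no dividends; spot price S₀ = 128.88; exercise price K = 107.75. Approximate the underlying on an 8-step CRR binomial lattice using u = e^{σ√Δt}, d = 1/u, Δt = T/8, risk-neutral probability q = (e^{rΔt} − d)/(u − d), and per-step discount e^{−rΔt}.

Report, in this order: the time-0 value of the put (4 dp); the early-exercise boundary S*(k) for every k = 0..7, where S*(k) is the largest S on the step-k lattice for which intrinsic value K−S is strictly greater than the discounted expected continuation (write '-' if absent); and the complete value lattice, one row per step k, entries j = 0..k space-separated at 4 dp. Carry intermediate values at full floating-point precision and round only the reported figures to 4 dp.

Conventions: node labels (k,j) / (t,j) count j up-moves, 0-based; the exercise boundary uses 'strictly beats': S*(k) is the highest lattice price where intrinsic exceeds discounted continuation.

Δt=0.05813  u=1.11675  d=0.89546  q=0.49850  discount=0.99426
step 8 (expiry): payoffs max(K−S,0) = 54.4720 41.3058 24.8858 4.4082 0.0000 0.0000 0.0000 0.0000 0.0000
step 7: (k=7,j=0): S=59.4980, K−S=48.2520, hold=47.6337 ⇒ V=48.2520 exercise | (k=7,j=1): S=74.2014, K−S=33.5486, hold=32.9304 ⇒ V=33.5486 exercise | (k=7,j=2): S=92.5383, K−S=15.2117, hold=14.5935 ⇒ V=15.2117 exercise | (k=7,j=3): S=115.4066, K−S=0.0000, hold=2.1980 ⇒ V=2.1980 continue | (k=7,j=4): S=143.9263, K−S=0.0000, hold=0.0000 ⇒ V=0.0000 continue | (k=7,j=5): S=179.4939, K−S=0.0000, hold=0.0000 ⇒ V=0.0000 continue | (k=7,j=6): S=223.8510, K−S=0.0000, hold=0.0000 ⇒ V=0.0000 continue | (k=7,j=7): S=279.1698, K−S=0.0000, hold=0.0000 ⇒ V=0.0000 continue  boundary S*=92.5383
step 6: (k=6,j=0): S=66.4442, K−S=41.3058, hold=40.6875 ⇒ V=41.3058 exercise | (k=6,j=1): S=82.8642, K−S=24.8858, hold=24.2676 ⇒ V=24.8858 exercise | (k=6,j=2): S=103.3418, K−S=4.4082, hold=8.6743 ⇒ V=8.6743 continue | (k=6,j=3): S=128.8800, K−S=0.0000, hold=1.0960 ⇒ V=1.0960 continue | (k=6,j=4): S=160.7293, K−S=0.0000, hold=0.0000 ⇒ V=0.0000 continue | (k=6,j=5): S=200.4492, K−S=0.0000, hold=0.0000 ⇒ V=0.0000 continue | (k=6,j=6): S=249.9849, K−S=0.0000, hold=0.0000 ⇒ V=0.0000 continue  boundary S*=82.8642
step 5: (k=5,j=0): S=74.2014, K−S=33.5486, hold=32.9304 ⇒ V=33.5486 exercise | (k=5,j=1): S=92.5383, K−S=15.2117, hold=16.7079 ⇒ V=16.7079 continue | (k=5,j=2): S=115.4066, K−S=0.0000, hold=4.8684 ⇒ V=4.8684 continue | (k=5,j=3): S=143.9263, K−S=0.0000, hold=0.5465 ⇒ V=0.5465 continue | (k=5,j=4): S=179.4939, K−S=0.0000, hold=0.0000 ⇒ V=0.0000 continue | (k=5,j=5): S=223.8510, K−S=0.0000, hold=0.0000 ⇒ V=0.0000 continue  boundary S*=74.2014
step 4: (k=4,j=0): S=82.8642, K−S=24.8858, hold=25.0092 ⇒ V=25.0092 continue | (k=4,j=1): S=103.3418, K−S=4.4082, hold=10.7439 ⇒ V=10.7439 continue | (k=4,j=2): S=128.8800, K−S=0.0000, hold=2.6983 ⇒ V=2.6983 continue | (k=4,j=3): S=160.7293, K−S=0.0000, hold=0.2725 ⇒ V=0.2725 continue | (k=4,j=4): S=200.4492, K−S=0.0000, hold=0.0000 ⇒ V=0.0000 continue  boundary S*=-
step 3: (k=3,j=0): S=92.5383, K−S=15.2117, hold=17.7952 ⇒ V=17.7952 continue | (k=3,j=1): S=115.4066, K−S=0.0000, hold=6.6945 ⇒ V=6.6945 continue | (k=3,j=2): S=143.9263, K−S=0.0000, hold=1.4805 ⇒ V=1.4805 continue | (k=3,j=3): S=179.4939, K−S=0.0000, hold=0.1359 ⇒ V=0.1359 continue  boundary S*=-
step 2: (k=2,j=0): S=103.3418, K−S=4.4082, hold=12.1912 ⇒ V=12.1912 continue | (k=2,j=1): S=128.8800, K−S=0.0000, hold=4.0718 ⇒ V=4.0718 continue | (k=2,j=2): S=160.7293, K−S=0.0000, hold=0.8055 ⇒ V=0.8055 continue  boundary S*=-
step 1: (k=1,j=0): S=115.4066, K−S=0.0000, hold=8.0969 ⇒ V=8.0969 continue | (k=1,j=1): S=143.9263, K−S=0.0000, hold=2.4296 ⇒ V=2.4296 continue  boundary S*=-
step 0: (k=0,j=0): S=128.8800, K−S=0.0000, hold=5.2415 ⇒ V=5.2415 continue  boundary S*=-

price = 5.2415
boundary = - - - - - 74.2014 82.8642 92.5383
tree:
5.2415
8.0969 2.4296
12.1912 4.0718 0.8055
17.7952 6.6945 1.4805 0.1359
25.0092 10.7439 2.6983 0.2725 0.0000
33.5486 16.7079 4.8684 0.5465 0.0000 0.0000
41.3058 24.8858 8.6743 1.0960 0.0000 0.0000 0.0000
48.2520 33.5486 15.2117 2.1980 0.0000 0.0000 0.0000 0.0000
54.4720 41.3058 24.8858 4.4082 0.0000 0.0000 0.0000 0.0000 0.0000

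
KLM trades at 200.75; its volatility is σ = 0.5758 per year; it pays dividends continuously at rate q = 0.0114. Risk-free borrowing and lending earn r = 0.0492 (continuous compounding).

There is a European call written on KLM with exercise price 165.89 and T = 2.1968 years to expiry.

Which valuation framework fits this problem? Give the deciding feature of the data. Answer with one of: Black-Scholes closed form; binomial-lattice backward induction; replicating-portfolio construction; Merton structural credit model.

Key observation: the strike-165.89 call on KLM is European-exercise on a continuously-modelled lognormal underlying, so its value is a single closed-form evaluation.

framework: Black-Scholes closed form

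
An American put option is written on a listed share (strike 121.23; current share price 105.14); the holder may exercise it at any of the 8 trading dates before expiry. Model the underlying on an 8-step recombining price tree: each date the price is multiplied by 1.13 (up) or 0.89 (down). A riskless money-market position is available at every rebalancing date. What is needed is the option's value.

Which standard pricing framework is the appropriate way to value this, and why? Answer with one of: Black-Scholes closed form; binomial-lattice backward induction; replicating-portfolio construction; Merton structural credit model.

Key observation: with exercise allowed before expiry on a discrete up/down model (8 steps from spot 105.14), the strike-121.23 put's value must be rolled back through the tree testing early exercise at each node.

framework: binomial-lattice backward induction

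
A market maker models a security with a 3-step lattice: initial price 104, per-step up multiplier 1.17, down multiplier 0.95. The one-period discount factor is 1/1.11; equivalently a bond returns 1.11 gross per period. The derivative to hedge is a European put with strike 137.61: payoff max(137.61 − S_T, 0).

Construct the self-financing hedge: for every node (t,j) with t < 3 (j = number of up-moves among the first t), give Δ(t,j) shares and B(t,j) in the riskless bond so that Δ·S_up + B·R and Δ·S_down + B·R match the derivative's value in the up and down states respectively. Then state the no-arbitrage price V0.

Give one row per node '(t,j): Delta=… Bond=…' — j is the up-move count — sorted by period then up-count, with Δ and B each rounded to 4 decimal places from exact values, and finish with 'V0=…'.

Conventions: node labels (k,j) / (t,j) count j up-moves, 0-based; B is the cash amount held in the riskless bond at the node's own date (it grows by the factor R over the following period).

(0,0): Delta=-0.4567 Bond=52.2587
(1,0): Delta=-1.0000 Bond=111.6874
(1,1): Delta=-0.2912 Bond=37.8770
(2,0): Delta=-1.0000 Bond=123.9730
(2,1): Delta=-1.0000 Bond=123.9730
(2,2): Delta=-0.0754 Bond=11.3200
V0=4.7642

No-arbitrage ⇒ martingale measure with p* = (R−d)/(u−d) = 0.7273.
Expiry values: V(3,0)=48.4430, V(3,1)=27.7938, V(3,2)=2.3627, V(3,3)=0.0000
Node (2,0) S=93.8600: V=(p*·27.7938+(1−p*)·48.4430)/1.11=30.1130; Δ=(27.7938−48.4430)/(109.8162−89.1670)=-1.0000; B=V−Δ·S=123.9730
Node (2,1) S=115.5960: V=(p*·2.3627+(1−p*)·27.7938)/1.11=8.3770; Δ=(2.3627−27.7938)/(135.2473−109.8162)=-1.0000; B=V−Δ·S=123.9730
Node (2,2) S=142.3656: V=(p*·0.0000+(1−p*)·2.3627)/1.11=0.5805; Δ=(0.0000−2.3627)/(166.5678−135.2473)=-0.0754; B=V−Δ·S=11.3200
Node (1,0) S=98.8000: V=(p*·8.3770+(1−p*)·30.1130)/1.11=12.8874; Δ=(8.3770−30.1130)/(115.5960−93.8600)=-1.0000; B=V−Δ·S=111.6874
Node (1,1) S=121.6800: V=(p*·0.5805+(1−p*)·8.3770)/1.11=2.4386; Δ=(0.5805−8.3770)/(142.3656−115.5960)=-0.2912; B=V−Δ·S=37.8770
Node (0,0) S=104.0000: V=(p*·2.4386+(1−p*)·12.8874)/1.11=4.7642; Δ=(2.4386−12.8874)/(121.6800−98.8000)=-0.4567; B=V−Δ·S=52.2587
As a check, the time-0 holding Δ(0,0)·S0 + B(0,0) comes to 4.7642 — exactly V0.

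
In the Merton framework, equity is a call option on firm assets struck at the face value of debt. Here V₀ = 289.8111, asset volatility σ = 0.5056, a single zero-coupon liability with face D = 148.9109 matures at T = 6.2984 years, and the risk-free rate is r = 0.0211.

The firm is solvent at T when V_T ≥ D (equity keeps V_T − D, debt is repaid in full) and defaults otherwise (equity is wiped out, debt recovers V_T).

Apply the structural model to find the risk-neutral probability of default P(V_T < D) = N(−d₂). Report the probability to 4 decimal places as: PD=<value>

Apply the equity-as-call identities (strike 148.9109, horizon 6.2984 years):
d₁ = [ln(V₀/D) + (r + σ²/2)T] / (σ√T)
   = [ln(289.8111/148.9109) + (0.0211 + 0.5·0.5056²)·6.2984] / (0.5056·√6.2984)
   = [0.665881 + 0.937931] / 1.268885 = 1.263954
d₂ = d₁ − σ√T = 1.263954 − 1.268885 = -0.004931
risk-neutral PD = N(−d₂) = N(0.004931) = 0.501967

PD=0.5020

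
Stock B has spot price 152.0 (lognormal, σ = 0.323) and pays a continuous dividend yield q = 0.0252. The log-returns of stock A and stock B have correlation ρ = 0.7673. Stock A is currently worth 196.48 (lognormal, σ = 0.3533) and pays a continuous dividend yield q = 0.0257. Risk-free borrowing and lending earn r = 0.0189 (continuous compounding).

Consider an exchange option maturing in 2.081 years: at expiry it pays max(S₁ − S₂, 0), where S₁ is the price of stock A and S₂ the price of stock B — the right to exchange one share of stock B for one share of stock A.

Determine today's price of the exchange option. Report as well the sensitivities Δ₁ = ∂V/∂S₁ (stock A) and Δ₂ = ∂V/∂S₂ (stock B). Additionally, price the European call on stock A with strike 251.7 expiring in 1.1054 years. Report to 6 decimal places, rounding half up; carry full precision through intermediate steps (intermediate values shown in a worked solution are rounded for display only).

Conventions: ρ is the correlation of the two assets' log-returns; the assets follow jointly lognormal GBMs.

exchange price = 49.011672
Δ1 = 0.780927
Δ2 = -0.687005
price(stock A call K=251.7) = 11.657042

σ_eff = √(σ₁² + σ₂² − 2ρσ₁σ₂) = √(0.3533² + 0.323² − 2·0.7673·0.3533·0.323) = 0.232438
d₁ = (ln(S₁/S₂) + (q₂ − q₁ + σ_eff²/2)T) / (σ_eff√T) = (ln(196.48/152.0) + (0.0252 − 0.0257 + 0.027014)·2.081) / 0.335308 = 0.930056
d₂ = d₁ − σ_eff√T = 0.930056 − 0.335308 = 0.594748
N(d₁) = 0.823829,  N(d₂) = 0.723994
V = S₁·e^{−q₁T}·N(d₁) − S₂·e^{−q₂T}·N(d₂) = 153.436482 − 104.424811 = 49.011672
Δ₁ = e^{−q₁T}·N(d₁) = 0.780927;  Δ₂ = −e^{−q₂T}·N(d₂) = -0.687005
[vanilla: stock A call K=251.7]
σ√T = 0.3533·√1.1054 = 0.371453
d₁ = (ln(S/K) + (r−q+σ²/2)T) / (σ√T) = (ln(196.48/251.7) + (0.0189−0.0257+0.3533²/2)·1.1054) / 0.371453 = (-0.247677 + 0.061472) / 0.371453 = -0.501290
d₂ = d₁ − σ√T = -0.501290 − 0.371453 = -0.872743
e^{−rT} = 0.979325
e^{−qT} = 0.971991
N(d₁) = 0.308084,  N(d₂) = 0.191402
price = S·e^{−qT}·N(d₁) − K·e^{−rT}·N(d₂) = 58.836797 − 47.179756 = 11.657042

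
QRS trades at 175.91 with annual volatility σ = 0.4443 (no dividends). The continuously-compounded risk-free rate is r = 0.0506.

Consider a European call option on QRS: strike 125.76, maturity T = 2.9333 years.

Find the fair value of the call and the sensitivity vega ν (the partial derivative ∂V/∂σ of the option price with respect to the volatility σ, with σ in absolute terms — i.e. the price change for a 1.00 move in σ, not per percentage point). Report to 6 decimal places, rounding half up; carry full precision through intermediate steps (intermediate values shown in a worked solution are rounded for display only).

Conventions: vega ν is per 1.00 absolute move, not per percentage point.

price = 83.557175
ν = 71.694134

σ√T = 0.4443·√2.9333 = 0.760947
d₁ = (ln(S/K) + (r+σ²/2)T) / (σ√T) = (ln(175.91/125.76) + (0.0506+0.4443²/2)·2.9333) / 0.760947 = (0.335597 + 0.437945) / 0.760947 = 1.016552
d₂ = d₁ − σ√T = 1.016552 − 0.760947 = 0.255605
e^{−rT} = 0.862065
N(d₁) = 0.845317,  N(d₂) = 0.600872
Call price V = S·N(d₁) − K·e^{−rT}·N(d₂) = 148.699664 − 65.142489 = 83.557175
φ(d₁) = (1/√(2π))·e^{−d₁²/2} = 0.237966
ν = S·φ(d₁)·√T = 71.694134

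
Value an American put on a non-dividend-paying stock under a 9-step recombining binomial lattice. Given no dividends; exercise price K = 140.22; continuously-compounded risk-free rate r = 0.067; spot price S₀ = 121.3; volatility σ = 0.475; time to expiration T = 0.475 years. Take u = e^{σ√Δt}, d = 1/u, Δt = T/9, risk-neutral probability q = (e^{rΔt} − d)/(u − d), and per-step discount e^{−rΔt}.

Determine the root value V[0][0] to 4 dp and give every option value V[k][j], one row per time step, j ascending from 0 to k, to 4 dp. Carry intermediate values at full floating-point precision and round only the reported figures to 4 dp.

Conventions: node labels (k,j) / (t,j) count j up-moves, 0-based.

price = 25.9173
tree:
25.9173
33.8724 17.7902
42.9625 24.6167 10.7838
52.7850 33.0071 16.0253 5.3835
61.8241 42.7037 23.1111 8.7352 1.9192
69.9287 52.7850 32.1305 13.8512 3.4512 0.3318
77.1954 61.8241 42.7037 21.3119 6.1535 0.6516 0.0000
83.7110 69.9287 52.7850 31.4601 10.8593 1.2796 0.0000 0.0000
89.5529 77.1954 61.8241 42.7037 18.9200 2.5127 0.0000 0.0000 0.0000
94.7909 83.7110 69.9287 52.7850 31.4601 4.9341 0.0000 0.0000 0.0000 0.0000

Δt=0.05278  u=1.11530  d=0.89662  q=0.48894  discount=0.99647
step 9 (expiry): payoffs max(K−S,0) = 94.7909 83.7110 69.9287 52.7850 31.4601 4.9341 0.0000 0.0000 0.0000 0.0000
k=8: (k=8,j=0): S=50.6671, K−S=89.5529, hold=89.0579 ⇒ V=89.5529 exercise | (k=8,j=1): S=63.0246, K−S=77.1954, hold=76.7005 ⇒ V=77.1954 exercise | (k=8,j=2): S=78.3959, K−S=61.8241, hold=61.3291 ⇒ V=61.8241 exercise | (k=8,j=3): S=97.5163, K−S=42.7037, hold=42.2088 ⇒ V=42.7037 exercise | (k=8,j=4): S=121.3000, K−S=18.9200, hold=18.4250 ⇒ V=18.9200 exercise | (k=8,j=5): S=150.8844, K−S=0.0000, hold=2.5127 ⇒ V=2.5127 continue | (k=8,j=6): S=187.6844, K−S=0.0000, hold=0.0000 ⇒ V=0.0000 continue | (k=8,j=7): S=233.4596, K−S=0.0000, hold=0.0000 ⇒ V=0.0000 continue | (k=8,j=8): S=290.3992, K−S=0.0000, hold=0.0000 ⇒ V=0.0000 continue
k=7: (k=7,j=0): S=56.5090, K−S=83.7110, hold=83.2160 ⇒ V=83.7110 exercise | (k=7,j=1): S=70.2913, K−S=69.9287, hold=69.4337 ⇒ V=69.9287 exercise | (k=7,j=2): S=87.4350, K−S=52.7850, hold=52.2900 ⇒ V=52.7850 exercise | (k=7,j=3): S=108.7599, K−S=31.4601, hold=30.9651 ⇒ V=31.4601 exercise | (k=7,j=4): S=135.2859, K−S=4.9341, hold=10.8593 ⇒ V=10.8593 continue | (k=7,j=5): S=168.2815, K−S=0.0000, hold=1.2796 ⇒ V=1.2796 continue | (k=7,j=6): S=209.3244, K−S=0.0000, hold=0.0000 ⇒ V=0.0000 continue | (k=7,j=7): S=260.3776, K−S=0.0000, hold=0.0000 ⇒ V=0.0000 continue
k=6: (k=6,j=0): S=63.0246, K−S=77.1954, hold=76.7005 ⇒ V=77.1954 exercise | (k=6,j=1): S=78.3959, K−S=61.8241, hold=61.3291 ⇒ V=61.8241 exercise | (k=6,j=2): S=97.5163, K−S=42.7037, hold=42.2088 ⇒ V=42.7037 exercise | (k=6,j=3): S=121.3000, K−S=18.9200, hold=21.3119 ⇒ V=21.3119 continue | (k=6,j=4): S=150.8844, K−S=0.0000, hold=6.1535 ⇒ V=6.1535 continue | (k=6,j=5): S=187.6844, K−S=0.0000, hold=0.6516 ⇒ V=0.6516 continue | (k=6,j=6): S=233.4596, K−S=0.0000, hold=0.0000 ⇒ V=0.0000 continue
k=5: (k=5,j=0): S=70.2913, K−S=69.9287, hold=69.4337 ⇒ V=69.9287 exercise | (k=5,j=1): S=87.4350, K−S=52.7850, hold=52.2900 ⇒ V=52.7850 exercise | (k=5,j=2): S=108.7599, K−S=31.4601, hold=32.1305 ⇒ V=32.1305 continue | (k=5,j=3): S=135.2859, K−S=4.9341, hold=13.8512 ⇒ V=13.8512 continue | (k=5,j=4): S=168.2815, K−S=0.0000, hold=3.4512 ⇒ V=3.4512 continue | (k=5,j=5): S=209.3244, K−S=0.0000, hold=0.3318 ⇒ V=0.3318 continue
k=4: (k=4,j=0): S=78.3959, K−S=61.8241, hold=61.3291 ⇒ V=61.8241 exercise | (k=4,j=1): S=97.5163, K−S=42.7037, hold=42.5354 ⇒ V=42.7037 exercise | (k=4,j=2): S=121.3000, K−S=18.9200, hold=23.1111 ⇒ V=23.1111 continue | (k=4,j=3): S=150.8844, K−S=0.0000, hold=8.7352 ⇒ V=8.7352 continue | (k=4,j=4): S=187.6844, K−S=0.0000, hold=1.9192 ⇒ V=1.9192 continue
k=3: (k=3,j=0): S=87.4350, K−S=52.7850, hold=52.2900 ⇒ V=52.7850 exercise | (k=3,j=1): S=108.7599, K−S=31.4601, hold=33.0071 ⇒ V=33.0071 continue | (k=3,j=2): S=135.2859, K−S=4.9341, hold=16.0253 ⇒ V=16.0253 continue | (k=3,j=3): S=168.2815, K−S=0.0000, hold=5.3835 ⇒ V=5.3835 continue
k=2: (k=2,j=0): S=97.5163, K−S=42.7037, hold=42.9625 ⇒ V=42.9625 continue | (k=2,j=1): S=121.3000, K−S=18.9200, hold=24.6167 ⇒ V=24.6167 continue | (k=2,j=2): S=150.8844, K−S=0.0000, hold=10.7838 ⇒ V=10.7838 continue
k=1: (k=1,j=0): S=108.7599, K−S=31.4601, hold=33.8724 ⇒ V=33.8724 continue | (k=1,j=1): S=135.2859, K−S=4.9341, hold=17.7902 ⇒ V=17.7902 continue
k=0: (k=0,j=0): S=121.3000, K−S=18.9200, hold=25.9173 ⇒ V=25.9173 continue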